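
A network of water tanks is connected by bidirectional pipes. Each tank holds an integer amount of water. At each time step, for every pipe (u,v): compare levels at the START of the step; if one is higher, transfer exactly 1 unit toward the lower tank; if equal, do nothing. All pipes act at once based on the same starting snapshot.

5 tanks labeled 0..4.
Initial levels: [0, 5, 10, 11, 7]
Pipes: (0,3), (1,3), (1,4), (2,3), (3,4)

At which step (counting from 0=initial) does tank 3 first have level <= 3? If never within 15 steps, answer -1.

Step 1: flows [3->0,3->1,4->1,3->2,3->4] -> levels [1 7 11 7 7]
Step 2: flows [3->0,1=3,1=4,2->3,3=4] -> levels [2 7 10 7 7]
Step 3: flows [3->0,1=3,1=4,2->3,3=4] -> levels [3 7 9 7 7]
Step 4: flows [3->0,1=3,1=4,2->3,3=4] -> levels [4 7 8 7 7]
Step 5: flows [3->0,1=3,1=4,2->3,3=4] -> levels [5 7 7 7 7]
Step 6: flows [3->0,1=3,1=4,2=3,3=4] -> levels [6 7 7 6 7]
Step 7: flows [0=3,1->3,1=4,2->3,4->3] -> levels [6 6 6 9 6]
Step 8: flows [3->0,3->1,1=4,3->2,3->4] -> levels [7 7 7 5 7]
Step 9: flows [0->3,1->3,1=4,2->3,4->3] -> levels [6 6 6 9 6]
  -> period-2 cycle (repeats step 7); tank 3 never drops to <=3
Tank 3 never reaches <=3 within 15 steps

Answer: -1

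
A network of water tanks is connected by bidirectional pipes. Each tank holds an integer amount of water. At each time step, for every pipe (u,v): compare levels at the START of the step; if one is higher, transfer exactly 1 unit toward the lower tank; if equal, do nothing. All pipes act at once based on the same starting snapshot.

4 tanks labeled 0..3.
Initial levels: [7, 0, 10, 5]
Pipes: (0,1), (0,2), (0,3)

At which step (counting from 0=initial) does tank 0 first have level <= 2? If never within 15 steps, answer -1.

Step 1: flows [0->1,2->0,0->3] -> levels [6 1 9 6]
Step 2: flows [0->1,2->0,0=3] -> levels [6 2 8 6]
Step 3: flows [0->1,2->0,0=3] -> levels [6 3 7 6]
Step 4: flows [0->1,2->0,0=3] -> levels [6 4 6 6]
Step 5: flows [0->1,0=2,0=3] -> levels [5 5 6 6]
Step 6: flows [0=1,2->0,3->0] -> levels [7 5 5 5]
Step 7: flows [0->1,0->2,0->3] -> levels [4 6 6 6]
Step 8: flows [1->0,2->0,3->0] -> levels [7 5 5 5]
  -> period-2 cycle (repeats step 6); tank 0 never drops to <=2
Tank 0 never reaches <=2 within 15 steps

Answer: -1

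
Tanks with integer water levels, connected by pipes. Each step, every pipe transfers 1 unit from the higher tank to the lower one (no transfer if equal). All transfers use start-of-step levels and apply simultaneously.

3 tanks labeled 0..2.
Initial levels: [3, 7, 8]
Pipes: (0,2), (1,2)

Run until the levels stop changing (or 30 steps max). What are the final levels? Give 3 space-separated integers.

Step 1: flows [2->0,2->1] -> levels [4 8 6]
Step 2: flows [2->0,1->2] -> levels [5 7 6]
Step 3: flows [2->0,1->2] -> levels [6 6 6]
Step 4: flows [0=2,1=2] -> levels [6 6 6]
  -> stable (no change)

Answer: 6 6 6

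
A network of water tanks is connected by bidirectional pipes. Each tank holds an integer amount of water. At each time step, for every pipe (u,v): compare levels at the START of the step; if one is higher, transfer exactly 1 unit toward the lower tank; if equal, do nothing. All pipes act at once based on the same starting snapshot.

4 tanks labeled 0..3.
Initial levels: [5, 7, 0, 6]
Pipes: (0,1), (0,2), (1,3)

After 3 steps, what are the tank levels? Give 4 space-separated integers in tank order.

Answer: 4 5 3 6

Derivation:
Step 1: flows [1->0,0->2,1->3] -> levels [5 5 1 7]
Step 2: flows [0=1,0->2,3->1] -> levels [4 6 2 6]
Step 3: flows [1->0,0->2,1=3] -> levels [4 5 3 6]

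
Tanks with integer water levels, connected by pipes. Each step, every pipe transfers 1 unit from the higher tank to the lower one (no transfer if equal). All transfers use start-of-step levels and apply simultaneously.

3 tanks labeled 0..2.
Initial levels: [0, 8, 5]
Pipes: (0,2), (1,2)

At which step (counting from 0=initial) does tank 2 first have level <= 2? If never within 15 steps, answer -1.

Answer: -1

Derivation:
Step 1: flows [2->0,1->2] -> levels [1 7 5]
Step 2: flows [2->0,1->2] -> levels [2 6 5]
Step 3: flows [2->0,1->2] -> levels [3 5 5]
Step 4: flows [2->0,1=2] -> levels [4 5 4]
Step 5: flows [0=2,1->2] -> levels [4 4 5]
Step 6: flows [2->0,2->1] -> levels [5 5 3]
Step 7: flows [0->2,1->2] -> levels [4 4 5]
  -> period-2 cycle (repeats step 5); tank 2 never drops to <=2
Tank 2 never reaches <=2 within 15 steps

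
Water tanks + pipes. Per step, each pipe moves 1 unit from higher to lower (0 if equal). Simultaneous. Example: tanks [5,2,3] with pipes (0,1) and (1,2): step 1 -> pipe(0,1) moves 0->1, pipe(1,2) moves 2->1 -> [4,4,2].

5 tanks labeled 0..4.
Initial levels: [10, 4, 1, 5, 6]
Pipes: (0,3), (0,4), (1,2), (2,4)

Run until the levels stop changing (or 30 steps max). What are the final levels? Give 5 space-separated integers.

Step 1: flows [0->3,0->4,1->2,4->2] -> levels [8 3 3 6 6]
Step 2: flows [0->3,0->4,1=2,4->2] -> levels [6 3 4 7 6]
Step 3: flows [3->0,0=4,2->1,4->2] -> levels [7 4 4 6 5]
Step 4: flows [0->3,0->4,1=2,4->2] -> levels [5 4 5 7 5]
Step 5: flows [3->0,0=4,2->1,2=4] -> levels [6 5 4 6 5]
Step 6: flows [0=3,0->4,1->2,4->2] -> levels [5 4 6 6 5]
Step 7: flows [3->0,0=4,2->1,2->4] -> levels [6 5 4 5 6]
Step 8: flows [0->3,0=4,1->2,4->2] -> levels [5 4 6 6 5]
  -> period-2 cycle: step 8 state = step 6 state; never stabilizes
  -> state at step 30: (30-6) mod 2 = 0, same as step 6 -> [5 4 6 6 5]

Answer: 5 4 6 6 5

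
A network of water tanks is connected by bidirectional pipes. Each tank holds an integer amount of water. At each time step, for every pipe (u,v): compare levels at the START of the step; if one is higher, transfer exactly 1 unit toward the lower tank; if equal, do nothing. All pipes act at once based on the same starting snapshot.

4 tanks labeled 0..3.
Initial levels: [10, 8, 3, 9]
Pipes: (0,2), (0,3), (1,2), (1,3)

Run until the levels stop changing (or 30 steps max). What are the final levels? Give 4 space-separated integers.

Answer: 8 8 7 7

Derivation:
Step 1: flows [0->2,0->3,1->2,3->1] -> levels [8 8 5 9]
Step 2: flows [0->2,3->0,1->2,3->1] -> levels [8 8 7 7]
Step 3: flows [0->2,0->3,1->2,1->3] -> levels [6 6 9 9]
Step 4: flows [2->0,3->0,2->1,3->1] -> levels [8 8 7 7]
  -> period-2 cycle: step 4 state = step 2 state; never stabilizes
  -> state at step 30: (30-2) mod 2 = 0, same as step 2 -> [8 8 7 7]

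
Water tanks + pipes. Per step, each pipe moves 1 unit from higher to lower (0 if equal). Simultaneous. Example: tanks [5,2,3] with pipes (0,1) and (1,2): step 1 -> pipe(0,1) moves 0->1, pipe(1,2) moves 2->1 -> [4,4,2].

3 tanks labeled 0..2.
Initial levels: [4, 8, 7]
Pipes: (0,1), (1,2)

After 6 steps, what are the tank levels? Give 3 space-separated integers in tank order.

Answer: 7 5 7

Derivation:
Step 1: flows [1->0,1->2] -> levels [5 6 8]
Step 2: flows [1->0,2->1] -> levels [6 6 7]
Step 3: flows [0=1,2->1] -> levels [6 7 6]
Step 4: flows [1->0,1->2] -> levels [7 5 7]
Step 5: flows [0->1,2->1] -> levels [6 7 6]
  -> period-2 cycle: step 5 state = step 3 state
  -> state at step 6: (6-3) mod 2 = 1, same as step 4 -> [7 5 7]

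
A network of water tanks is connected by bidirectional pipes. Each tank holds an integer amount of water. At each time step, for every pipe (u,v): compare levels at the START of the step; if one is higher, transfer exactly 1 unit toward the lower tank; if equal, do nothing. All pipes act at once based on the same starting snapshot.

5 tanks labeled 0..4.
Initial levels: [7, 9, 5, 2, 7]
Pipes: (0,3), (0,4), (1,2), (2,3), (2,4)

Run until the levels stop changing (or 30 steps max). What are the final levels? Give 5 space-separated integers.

Step 1: flows [0->3,0=4,1->2,2->3,4->2] -> levels [6 8 6 4 6]
Step 2: flows [0->3,0=4,1->2,2->3,2=4] -> levels [5 7 6 6 6]
Step 3: flows [3->0,4->0,1->2,2=3,2=4] -> levels [7 6 7 5 5]
Step 4: flows [0->3,0->4,2->1,2->3,2->4] -> levels [5 7 4 7 7]
Step 5: flows [3->0,4->0,1->2,3->2,4->2] -> levels [7 6 7 5 5]
  -> period-2 cycle: step 5 state = step 3 state; never stabilizes
  -> state at step 30: (30-3) mod 2 = 1, same as step 4 -> [5 7 4 7 7]

Answer: 5 7 4 7 7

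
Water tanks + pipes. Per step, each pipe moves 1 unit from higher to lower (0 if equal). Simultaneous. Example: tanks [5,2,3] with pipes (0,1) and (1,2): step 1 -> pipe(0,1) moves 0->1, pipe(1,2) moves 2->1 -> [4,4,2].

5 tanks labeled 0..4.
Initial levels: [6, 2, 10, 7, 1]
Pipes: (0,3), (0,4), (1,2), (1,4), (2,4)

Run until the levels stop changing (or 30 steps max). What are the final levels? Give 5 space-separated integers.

Step 1: flows [3->0,0->4,2->1,1->4,2->4] -> levels [6 2 8 6 4]
Step 2: flows [0=3,0->4,2->1,4->1,2->4] -> levels [5 4 6 6 5]
Step 3: flows [3->0,0=4,2->1,4->1,2->4] -> levels [6 6 4 5 5]
Step 4: flows [0->3,0->4,1->2,1->4,4->2] -> levels [4 4 6 6 6]
Step 5: flows [3->0,4->0,2->1,4->1,2=4] -> levels [6 6 5 5 4]
Step 6: flows [0->3,0->4,1->2,1->4,2->4] -> levels [4 4 5 6 7]
Step 7: flows [3->0,4->0,2->1,4->1,4->2] -> levels [6 6 5 5 4]
  -> period-2 cycle: step 7 state = step 5 state; never stabilizes
  -> state at step 30: (30-5) mod 2 = 1, same as step 6 -> [4 4 5 6 7]

Answer: 4 4 5 6 7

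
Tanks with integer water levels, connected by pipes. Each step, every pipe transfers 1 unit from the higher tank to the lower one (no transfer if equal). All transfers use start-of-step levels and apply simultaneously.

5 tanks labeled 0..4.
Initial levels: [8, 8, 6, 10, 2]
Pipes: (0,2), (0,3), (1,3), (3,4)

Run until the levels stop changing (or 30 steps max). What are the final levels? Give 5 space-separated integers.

Step 1: flows [0->2,3->0,3->1,3->4] -> levels [8 9 7 7 3]
Step 2: flows [0->2,0->3,1->3,3->4] -> levels [6 8 8 8 4]
Step 3: flows [2->0,3->0,1=3,3->4] -> levels [8 8 7 6 5]
Step 4: flows [0->2,0->3,1->3,3->4] -> levels [6 7 8 7 6]
Step 5: flows [2->0,3->0,1=3,3->4] -> levels [8 7 7 5 7]
Step 6: flows [0->2,0->3,1->3,4->3] -> levels [6 6 8 8 6]
Step 7: flows [2->0,3->0,3->1,3->4] -> levels [8 7 7 5 7]
  -> period-2 cycle: step 7 state = step 5 state; never stabilizes
  -> state at step 30: (30-5) mod 2 = 1, same as step 6 -> [6 6 8 8 6]

Answer: 6 6 8 8 6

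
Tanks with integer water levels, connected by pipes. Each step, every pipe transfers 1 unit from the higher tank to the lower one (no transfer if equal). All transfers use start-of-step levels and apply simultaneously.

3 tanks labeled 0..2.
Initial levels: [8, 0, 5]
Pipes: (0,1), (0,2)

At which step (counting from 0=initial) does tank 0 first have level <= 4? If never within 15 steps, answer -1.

Answer: 4

Derivation:
Step 1: flows [0->1,0->2] -> levels [6 1 6]
Step 2: flows [0->1,0=2] -> levels [5 2 6]
Step 3: flows [0->1,2->0] -> levels [5 3 5]
Step 4: flows [0->1,0=2] -> levels [4 4 5]
Tank 0 first reaches <=4 at step 4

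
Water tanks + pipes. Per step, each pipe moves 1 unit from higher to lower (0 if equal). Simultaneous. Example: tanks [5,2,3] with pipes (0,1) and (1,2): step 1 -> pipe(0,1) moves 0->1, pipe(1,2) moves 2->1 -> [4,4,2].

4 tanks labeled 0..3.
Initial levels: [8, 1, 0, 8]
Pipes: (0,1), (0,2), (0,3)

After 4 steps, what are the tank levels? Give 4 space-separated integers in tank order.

Step 1: flows [0->1,0->2,0=3] -> levels [6 2 1 8]
Step 2: flows [0->1,0->2,3->0] -> levels [5 3 2 7]
Step 3: flows [0->1,0->2,3->0] -> levels [4 4 3 6]
Step 4: flows [0=1,0->2,3->0] -> levels [4 4 4 5]

Answer: 4 4 4 5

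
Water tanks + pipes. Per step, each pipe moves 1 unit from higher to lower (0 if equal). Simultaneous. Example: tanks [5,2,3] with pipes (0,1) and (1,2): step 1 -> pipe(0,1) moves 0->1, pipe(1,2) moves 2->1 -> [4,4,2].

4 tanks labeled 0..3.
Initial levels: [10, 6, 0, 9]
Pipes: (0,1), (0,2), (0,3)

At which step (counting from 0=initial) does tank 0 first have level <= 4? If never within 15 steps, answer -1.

Step 1: flows [0->1,0->2,0->3] -> levels [7 7 1 10]
Step 2: flows [0=1,0->2,3->0] -> levels [7 7 2 9]
Step 3: flows [0=1,0->2,3->0] -> levels [7 7 3 8]
Step 4: flows [0=1,0->2,3->0] -> levels [7 7 4 7]
Step 5: flows [0=1,0->2,0=3] -> levels [6 7 5 7]
Step 6: flows [1->0,0->2,3->0] -> levels [7 6 6 6]
Step 7: flows [0->1,0->2,0->3] -> levels [4 7 7 7]
Tank 0 first reaches <=4 at step 7

Answer: 7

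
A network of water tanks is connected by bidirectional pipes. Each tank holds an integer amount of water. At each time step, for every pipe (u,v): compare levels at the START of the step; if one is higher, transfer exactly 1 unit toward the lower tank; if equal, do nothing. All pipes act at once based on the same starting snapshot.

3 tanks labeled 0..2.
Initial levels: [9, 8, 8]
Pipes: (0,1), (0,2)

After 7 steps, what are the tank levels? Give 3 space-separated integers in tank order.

Answer: 7 9 9

Derivation:
Step 1: flows [0->1,0->2] -> levels [7 9 9]
Step 2: flows [1->0,2->0] -> levels [9 8 8]
  -> period-2 cycle: step 2 state = step 0 state
  -> state at step 7: (7-0) mod 2 = 1, same as step 1 -> [7 9 9]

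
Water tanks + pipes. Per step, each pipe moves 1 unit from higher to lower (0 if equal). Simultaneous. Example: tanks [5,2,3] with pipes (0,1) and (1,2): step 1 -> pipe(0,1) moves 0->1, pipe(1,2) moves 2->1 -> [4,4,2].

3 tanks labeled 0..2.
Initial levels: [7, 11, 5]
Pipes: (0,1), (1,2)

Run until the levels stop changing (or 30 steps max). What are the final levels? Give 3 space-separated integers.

Answer: 8 7 8

Derivation:
Step 1: flows [1->0,1->2] -> levels [8 9 6]
Step 2: flows [1->0,1->2] -> levels [9 7 7]
Step 3: flows [0->1,1=2] -> levels [8 8 7]
Step 4: flows [0=1,1->2] -> levels [8 7 8]
Step 5: flows [0->1,2->1] -> levels [7 9 7]
Step 6: flows [1->0,1->2] -> levels [8 7 8]
  -> period-2 cycle: step 6 state = step 4 state; never stabilizes
  -> state at step 30: (30-4) mod 2 = 0, same as step 4 -> [8 7 8]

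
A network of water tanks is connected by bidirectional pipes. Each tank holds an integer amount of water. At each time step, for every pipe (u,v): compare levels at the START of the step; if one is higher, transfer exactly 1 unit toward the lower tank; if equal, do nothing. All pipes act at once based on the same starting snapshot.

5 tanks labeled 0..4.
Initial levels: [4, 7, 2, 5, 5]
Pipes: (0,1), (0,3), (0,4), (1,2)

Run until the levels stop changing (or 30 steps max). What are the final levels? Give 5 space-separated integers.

Answer: 4 5 4 5 5

Derivation:
Step 1: flows [1->0,3->0,4->0,1->2] -> levels [7 5 3 4 4]
Step 2: flows [0->1,0->3,0->4,1->2] -> levels [4 5 4 5 5]
Step 3: flows [1->0,3->0,4->0,1->2] -> levels [7 3 5 4 4]
Step 4: flows [0->1,0->3,0->4,2->1] -> levels [4 5 4 5 5]
  -> period-2 cycle: step 4 state = step 2 state; never stabilizes
  -> state at step 30: (30-2) mod 2 = 0, same as step 2 -> [4 5 4 5 5]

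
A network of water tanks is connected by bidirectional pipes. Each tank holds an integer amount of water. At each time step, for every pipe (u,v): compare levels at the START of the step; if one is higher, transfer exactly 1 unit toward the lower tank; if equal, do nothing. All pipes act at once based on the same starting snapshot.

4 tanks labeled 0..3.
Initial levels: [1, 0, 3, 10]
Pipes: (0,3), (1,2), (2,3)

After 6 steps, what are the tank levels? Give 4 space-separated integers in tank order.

Step 1: flows [3->0,2->1,3->2] -> levels [2 1 3 8]
Step 2: flows [3->0,2->1,3->2] -> levels [3 2 3 6]
Step 3: flows [3->0,2->1,3->2] -> levels [4 3 3 4]
Step 4: flows [0=3,1=2,3->2] -> levels [4 3 4 3]
Step 5: flows [0->3,2->1,2->3] -> levels [3 4 2 5]
Step 6: flows [3->0,1->2,3->2] -> levels [4 3 4 3]

Answer: 4 3 4 3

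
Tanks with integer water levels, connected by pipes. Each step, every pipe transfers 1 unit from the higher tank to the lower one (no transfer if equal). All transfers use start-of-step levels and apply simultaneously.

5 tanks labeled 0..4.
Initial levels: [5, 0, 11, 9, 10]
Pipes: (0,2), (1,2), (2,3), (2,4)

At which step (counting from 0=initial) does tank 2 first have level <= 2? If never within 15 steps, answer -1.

Step 1: flows [2->0,2->1,2->3,2->4] -> levels [6 1 7 10 11]
Step 2: flows [2->0,2->1,3->2,4->2] -> levels [7 2 7 9 10]
Step 3: flows [0=2,2->1,3->2,4->2] -> levels [7 3 8 8 9]
Step 4: flows [2->0,2->1,2=3,4->2] -> levels [8 4 7 8 8]
Step 5: flows [0->2,2->1,3->2,4->2] -> levels [7 5 9 7 7]
Step 6: flows [2->0,2->1,2->3,2->4] -> levels [8 6 5 8 8]
Step 7: flows [0->2,1->2,3->2,4->2] -> levels [7 5 9 7 7]
  -> period-2 cycle (repeats step 5); tank 2 never drops to <=2
Tank 2 never reaches <=2 within 15 steps

Answer: -1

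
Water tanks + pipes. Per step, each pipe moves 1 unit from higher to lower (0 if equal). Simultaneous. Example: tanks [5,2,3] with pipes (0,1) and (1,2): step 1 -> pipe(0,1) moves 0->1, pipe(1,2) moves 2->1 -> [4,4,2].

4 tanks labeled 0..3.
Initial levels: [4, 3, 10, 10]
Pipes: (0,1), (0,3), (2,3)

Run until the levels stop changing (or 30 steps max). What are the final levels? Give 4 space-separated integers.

Step 1: flows [0->1,3->0,2=3] -> levels [4 4 10 9]
Step 2: flows [0=1,3->0,2->3] -> levels [5 4 9 9]
Step 3: flows [0->1,3->0,2=3] -> levels [5 5 9 8]
Step 4: flows [0=1,3->0,2->3] -> levels [6 5 8 8]
Step 5: flows [0->1,3->0,2=3] -> levels [6 6 8 7]
Step 6: flows [0=1,3->0,2->3] -> levels [7 6 7 7]
Step 7: flows [0->1,0=3,2=3] -> levels [6 7 7 7]
Step 8: flows [1->0,3->0,2=3] -> levels [8 6 7 6]
Step 9: flows [0->1,0->3,2->3] -> levels [6 7 6 8]
Step 10: flows [1->0,3->0,3->2] -> levels [8 6 7 6]
  -> period-2 cycle: step 10 state = step 8 state; never stabilizes
  -> state at step 30: (30-8) mod 2 = 0, same as step 8 -> [8 6 7 6]

Answer: 8 6 7 6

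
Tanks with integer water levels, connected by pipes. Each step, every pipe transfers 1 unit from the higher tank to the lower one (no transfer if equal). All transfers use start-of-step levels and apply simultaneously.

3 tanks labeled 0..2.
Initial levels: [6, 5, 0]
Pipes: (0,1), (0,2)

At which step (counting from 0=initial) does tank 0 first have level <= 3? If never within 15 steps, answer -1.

Step 1: flows [0->1,0->2] -> levels [4 6 1]
Step 2: flows [1->0,0->2] -> levels [4 5 2]
Step 3: flows [1->0,0->2] -> levels [4 4 3]
Step 4: flows [0=1,0->2] -> levels [3 4 4]
Tank 0 first reaches <=3 at step 4

Answer: 4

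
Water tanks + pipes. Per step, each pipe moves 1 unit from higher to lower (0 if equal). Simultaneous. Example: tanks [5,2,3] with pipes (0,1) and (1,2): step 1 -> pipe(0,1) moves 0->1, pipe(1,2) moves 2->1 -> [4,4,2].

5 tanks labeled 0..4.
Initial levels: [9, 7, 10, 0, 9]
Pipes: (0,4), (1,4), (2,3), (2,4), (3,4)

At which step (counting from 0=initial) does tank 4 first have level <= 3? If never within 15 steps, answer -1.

Answer: -1

Derivation:
Step 1: flows [0=4,4->1,2->3,2->4,4->3] -> levels [9 8 8 2 8]
Step 2: flows [0->4,1=4,2->3,2=4,4->3] -> levels [8 8 7 4 8]
Step 3: flows [0=4,1=4,2->3,4->2,4->3] -> levels [8 8 7 6 6]
Step 4: flows [0->4,1->4,2->3,2->4,3=4] -> levels [7 7 5 7 9]
Step 5: flows [4->0,4->1,3->2,4->2,4->3] -> levels [8 8 7 7 5]
Step 6: flows [0->4,1->4,2=3,2->4,3->4] -> levels [7 7 6 6 9]
Step 7: flows [4->0,4->1,2=3,4->2,4->3] -> levels [8 8 7 7 5]
  -> period-2 cycle (repeats step 5); tank 4 never drops to <=3
Tank 4 never reaches <=3 within 15 steps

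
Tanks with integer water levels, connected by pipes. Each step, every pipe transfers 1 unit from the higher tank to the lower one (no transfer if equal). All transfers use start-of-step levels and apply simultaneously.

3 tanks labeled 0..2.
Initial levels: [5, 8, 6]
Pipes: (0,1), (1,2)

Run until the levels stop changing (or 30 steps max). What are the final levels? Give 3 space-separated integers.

Answer: 6 7 6

Derivation:
Step 1: flows [1->0,1->2] -> levels [6 6 7]
Step 2: flows [0=1,2->1] -> levels [6 7 6]
Step 3: flows [1->0,1->2] -> levels [7 5 7]
Step 4: flows [0->1,2->1] -> levels [6 7 6]
  -> period-2 cycle: step 4 state = step 2 state; never stabilizes
  -> state at step 30: (30-2) mod 2 = 0, same as step 2 -> [6 7 6]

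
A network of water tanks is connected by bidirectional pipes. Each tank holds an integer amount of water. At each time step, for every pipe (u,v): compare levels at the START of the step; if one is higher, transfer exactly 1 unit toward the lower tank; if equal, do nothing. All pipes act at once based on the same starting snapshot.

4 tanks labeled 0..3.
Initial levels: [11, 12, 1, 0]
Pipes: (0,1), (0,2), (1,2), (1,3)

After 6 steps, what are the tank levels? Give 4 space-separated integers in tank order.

Step 1: flows [1->0,0->2,1->2,1->3] -> levels [11 9 3 1]
Step 2: flows [0->1,0->2,1->2,1->3] -> levels [9 8 5 2]
Step 3: flows [0->1,0->2,1->2,1->3] -> levels [7 7 7 3]
Step 4: flows [0=1,0=2,1=2,1->3] -> levels [7 6 7 4]
Step 5: flows [0->1,0=2,2->1,1->3] -> levels [6 7 6 5]
Step 6: flows [1->0,0=2,1->2,1->3] -> levels [7 4 7 6]

Answer: 7 4 7 6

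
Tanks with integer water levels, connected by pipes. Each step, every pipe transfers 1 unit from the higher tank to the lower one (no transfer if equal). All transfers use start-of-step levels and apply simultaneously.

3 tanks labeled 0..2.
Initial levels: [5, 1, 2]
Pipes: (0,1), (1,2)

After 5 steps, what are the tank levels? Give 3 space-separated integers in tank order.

Step 1: flows [0->1,2->1] -> levels [4 3 1]
Step 2: flows [0->1,1->2] -> levels [3 3 2]
Step 3: flows [0=1,1->2] -> levels [3 2 3]
Step 4: flows [0->1,2->1] -> levels [2 4 2]
Step 5: flows [1->0,1->2] -> levels [3 2 3]

Answer: 3 2 3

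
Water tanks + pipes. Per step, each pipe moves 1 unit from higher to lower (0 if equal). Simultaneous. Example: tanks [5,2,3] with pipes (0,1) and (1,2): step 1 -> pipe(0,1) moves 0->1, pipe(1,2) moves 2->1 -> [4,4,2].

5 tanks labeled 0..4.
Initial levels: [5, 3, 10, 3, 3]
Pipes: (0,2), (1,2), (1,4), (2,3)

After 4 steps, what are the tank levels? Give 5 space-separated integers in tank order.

Answer: 6 5 4 5 4

Derivation:
Step 1: flows [2->0,2->1,1=4,2->3] -> levels [6 4 7 4 3]
Step 2: flows [2->0,2->1,1->4,2->3] -> levels [7 4 4 5 4]
Step 3: flows [0->2,1=2,1=4,3->2] -> levels [6 4 6 4 4]
Step 4: flows [0=2,2->1,1=4,2->3] -> levels [6 5 4 5 4]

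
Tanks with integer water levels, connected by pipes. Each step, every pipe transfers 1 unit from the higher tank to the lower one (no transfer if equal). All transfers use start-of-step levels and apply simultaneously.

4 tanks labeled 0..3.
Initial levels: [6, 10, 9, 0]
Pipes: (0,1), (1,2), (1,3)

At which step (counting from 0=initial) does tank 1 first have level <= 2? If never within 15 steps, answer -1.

Step 1: flows [1->0,1->2,1->3] -> levels [7 7 10 1]
Step 2: flows [0=1,2->1,1->3] -> levels [7 7 9 2]
Step 3: flows [0=1,2->1,1->3] -> levels [7 7 8 3]
Step 4: flows [0=1,2->1,1->3] -> levels [7 7 7 4]
Step 5: flows [0=1,1=2,1->3] -> levels [7 6 7 5]
Step 6: flows [0->1,2->1,1->3] -> levels [6 7 6 6]
Step 7: flows [1->0,1->2,1->3] -> levels [7 4 7 7]
Step 8: flows [0->1,2->1,3->1] -> levels [6 7 6 6]
  -> period-2 cycle (repeats step 6); tank 1 never drops to <=2
Tank 1 never reaches <=2 within 15 steps

Answer: -1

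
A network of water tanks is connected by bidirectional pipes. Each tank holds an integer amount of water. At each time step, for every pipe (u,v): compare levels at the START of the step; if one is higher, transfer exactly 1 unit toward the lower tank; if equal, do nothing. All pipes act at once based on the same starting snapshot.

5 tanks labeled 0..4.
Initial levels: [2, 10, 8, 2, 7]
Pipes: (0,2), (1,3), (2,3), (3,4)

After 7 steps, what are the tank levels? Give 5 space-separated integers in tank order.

Step 1: flows [2->0,1->3,2->3,4->3] -> levels [3 9 6 5 6]
Step 2: flows [2->0,1->3,2->3,4->3] -> levels [4 8 4 8 5]
Step 3: flows [0=2,1=3,3->2,3->4] -> levels [4 8 5 6 6]
Step 4: flows [2->0,1->3,3->2,3=4] -> levels [5 7 5 6 6]
Step 5: flows [0=2,1->3,3->2,3=4] -> levels [5 6 6 6 6]
Step 6: flows [2->0,1=3,2=3,3=4] -> levels [6 6 5 6 6]
Step 7: flows [0->2,1=3,3->2,3=4] -> levels [5 6 7 5 6]

Answer: 5 6 7 5 6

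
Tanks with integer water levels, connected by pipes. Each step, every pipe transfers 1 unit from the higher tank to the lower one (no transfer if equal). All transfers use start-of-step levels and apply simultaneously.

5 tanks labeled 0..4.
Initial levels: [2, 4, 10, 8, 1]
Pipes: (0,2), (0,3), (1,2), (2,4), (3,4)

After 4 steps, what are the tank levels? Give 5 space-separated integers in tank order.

Step 1: flows [2->0,3->0,2->1,2->4,3->4] -> levels [4 5 7 6 3]
Step 2: flows [2->0,3->0,2->1,2->4,3->4] -> levels [6 6 4 4 5]
Step 3: flows [0->2,0->3,1->2,4->2,4->3] -> levels [4 5 7 6 3]
  -> period-2 cycle: step 3 state = step 1 state
  -> state at step 4: (4-1) mod 2 = 1, same as step 2 -> [6 6 4 4 5]

Answer: 6 6 4 4 5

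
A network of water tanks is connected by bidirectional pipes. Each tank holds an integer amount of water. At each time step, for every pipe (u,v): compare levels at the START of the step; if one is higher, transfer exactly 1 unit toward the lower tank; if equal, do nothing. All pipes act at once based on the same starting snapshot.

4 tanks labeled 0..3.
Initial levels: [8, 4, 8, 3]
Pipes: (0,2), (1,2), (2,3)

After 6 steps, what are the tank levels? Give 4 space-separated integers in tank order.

Step 1: flows [0=2,2->1,2->3] -> levels [8 5 6 4]
Step 2: flows [0->2,2->1,2->3] -> levels [7 6 5 5]
Step 3: flows [0->2,1->2,2=3] -> levels [6 5 7 5]
Step 4: flows [2->0,2->1,2->3] -> levels [7 6 4 6]
Step 5: flows [0->2,1->2,3->2] -> levels [6 5 7 5]
  -> period-2 cycle: step 5 state = step 3 state
  -> state at step 6: (6-3) mod 2 = 1, same as step 4 -> [7 6 4 6]

Answer: 7 6 4 6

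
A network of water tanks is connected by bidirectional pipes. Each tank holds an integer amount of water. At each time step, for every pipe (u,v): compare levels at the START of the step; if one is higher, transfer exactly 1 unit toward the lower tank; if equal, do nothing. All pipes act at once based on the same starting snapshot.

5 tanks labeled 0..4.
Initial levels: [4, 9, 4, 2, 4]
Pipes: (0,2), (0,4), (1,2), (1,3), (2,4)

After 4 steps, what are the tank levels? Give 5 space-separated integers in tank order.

Answer: 5 5 4 4 5

Derivation:
Step 1: flows [0=2,0=4,1->2,1->3,2=4] -> levels [4 7 5 3 4]
Step 2: flows [2->0,0=4,1->2,1->3,2->4] -> levels [5 5 4 4 5]
Step 3: flows [0->2,0=4,1->2,1->3,4->2] -> levels [4 3 7 5 4]
Step 4: flows [2->0,0=4,2->1,3->1,2->4] -> levels [5 5 4 4 5]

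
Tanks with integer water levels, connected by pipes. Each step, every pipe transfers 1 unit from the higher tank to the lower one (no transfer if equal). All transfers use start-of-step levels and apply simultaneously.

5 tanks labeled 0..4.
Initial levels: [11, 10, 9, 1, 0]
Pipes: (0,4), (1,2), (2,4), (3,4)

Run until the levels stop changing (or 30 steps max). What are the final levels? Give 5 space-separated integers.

Answer: 7 6 8 6 4

Derivation:
Step 1: flows [0->4,1->2,2->4,3->4] -> levels [10 9 9 0 3]
Step 2: flows [0->4,1=2,2->4,4->3] -> levels [9 9 8 1 4]
Step 3: flows [0->4,1->2,2->4,4->3] -> levels [8 8 8 2 5]
Step 4: flows [0->4,1=2,2->4,4->3] -> levels [7 8 7 3 6]
Step 5: flows [0->4,1->2,2->4,4->3] -> levels [6 7 7 4 7]
Step 6: flows [4->0,1=2,2=4,4->3] -> levels [7 7 7 5 5]
Step 7: flows [0->4,1=2,2->4,3=4] -> levels [6 7 6 5 7]
Step 8: flows [4->0,1->2,4->2,4->3] -> levels [7 6 8 6 4]
Step 9: flows [0->4,2->1,2->4,3->4] -> levels [6 7 6 5 7]
  -> period-2 cycle: step 9 state = step 7 state; never stabilizes
  -> state at step 30: (30-7) mod 2 = 1, same as step 8 -> [7 6 8 6 4]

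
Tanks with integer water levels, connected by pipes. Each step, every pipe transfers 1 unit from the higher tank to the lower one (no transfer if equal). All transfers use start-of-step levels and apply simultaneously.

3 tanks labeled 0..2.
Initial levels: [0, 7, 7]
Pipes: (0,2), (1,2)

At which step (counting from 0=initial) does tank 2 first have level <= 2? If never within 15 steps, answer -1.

Step 1: flows [2->0,1=2] -> levels [1 7 6]
Step 2: flows [2->0,1->2] -> levels [2 6 6]
Step 3: flows [2->0,1=2] -> levels [3 6 5]
Step 4: flows [2->0,1->2] -> levels [4 5 5]
Step 5: flows [2->0,1=2] -> levels [5 5 4]
Step 6: flows [0->2,1->2] -> levels [4 4 6]
Step 7: flows [2->0,2->1] -> levels [5 5 4]
  -> period-2 cycle (repeats step 5); tank 2 never drops to <=2
Tank 2 never reaches <=2 within 15 steps

Answer: -1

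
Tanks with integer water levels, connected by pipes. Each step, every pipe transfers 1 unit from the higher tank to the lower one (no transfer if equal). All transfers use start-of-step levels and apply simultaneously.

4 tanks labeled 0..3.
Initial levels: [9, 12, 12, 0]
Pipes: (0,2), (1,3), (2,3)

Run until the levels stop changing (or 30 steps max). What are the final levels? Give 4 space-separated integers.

Answer: 9 8 7 9

Derivation:
Step 1: flows [2->0,1->3,2->3] -> levels [10 11 10 2]
Step 2: flows [0=2,1->3,2->3] -> levels [10 10 9 4]
Step 3: flows [0->2,1->3,2->3] -> levels [9 9 9 6]
Step 4: flows [0=2,1->3,2->3] -> levels [9 8 8 8]
Step 5: flows [0->2,1=3,2=3] -> levels [8 8 9 8]
Step 6: flows [2->0,1=3,2->3] -> levels [9 8 7 9]
Step 7: flows [0->2,3->1,3->2] -> levels [8 9 9 7]
Step 8: flows [2->0,1->3,2->3] -> levels [9 8 7 9]
  -> period-2 cycle: step 8 state = step 6 state; never stabilizes
  -> state at step 30: (30-6) mod 2 = 0, same as step 6 -> [9 8 7 9]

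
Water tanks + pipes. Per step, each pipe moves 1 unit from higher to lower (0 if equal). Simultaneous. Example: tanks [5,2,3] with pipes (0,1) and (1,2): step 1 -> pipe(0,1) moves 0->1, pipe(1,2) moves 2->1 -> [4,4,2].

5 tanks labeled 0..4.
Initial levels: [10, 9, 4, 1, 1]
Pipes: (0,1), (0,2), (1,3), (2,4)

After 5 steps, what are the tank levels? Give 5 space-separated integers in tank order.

Answer: 4 6 5 5 5

Derivation:
Step 1: flows [0->1,0->2,1->3,2->4] -> levels [8 9 4 2 2]
Step 2: flows [1->0,0->2,1->3,2->4] -> levels [8 7 4 3 3]
Step 3: flows [0->1,0->2,1->3,2->4] -> levels [6 7 4 4 4]
Step 4: flows [1->0,0->2,1->3,2=4] -> levels [6 5 5 5 4]
Step 5: flows [0->1,0->2,1=3,2->4] -> levels [4 6 5 5 5]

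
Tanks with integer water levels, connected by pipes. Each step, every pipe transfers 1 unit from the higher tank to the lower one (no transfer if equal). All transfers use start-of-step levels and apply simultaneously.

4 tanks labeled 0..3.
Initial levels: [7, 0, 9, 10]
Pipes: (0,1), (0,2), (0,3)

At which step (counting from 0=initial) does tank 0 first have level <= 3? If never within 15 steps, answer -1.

Answer: -1

Derivation:
Step 1: flows [0->1,2->0,3->0] -> levels [8 1 8 9]
Step 2: flows [0->1,0=2,3->0] -> levels [8 2 8 8]
Step 3: flows [0->1,0=2,0=3] -> levels [7 3 8 8]
Step 4: flows [0->1,2->0,3->0] -> levels [8 4 7 7]
Step 5: flows [0->1,0->2,0->3] -> levels [5 5 8 8]
Step 6: flows [0=1,2->0,3->0] -> levels [7 5 7 7]
Step 7: flows [0->1,0=2,0=3] -> levels [6 6 7 7]
Step 8: flows [0=1,2->0,3->0] -> levels [8 6 6 6]
Step 9: flows [0->1,0->2,0->3] -> levels [5 7 7 7]
Step 10: flows [1->0,2->0,3->0] -> levels [8 6 6 6]
  -> period-2 cycle (repeats step 8); tank 0 never drops to <=3
Tank 0 never reaches <=3 within 15 steps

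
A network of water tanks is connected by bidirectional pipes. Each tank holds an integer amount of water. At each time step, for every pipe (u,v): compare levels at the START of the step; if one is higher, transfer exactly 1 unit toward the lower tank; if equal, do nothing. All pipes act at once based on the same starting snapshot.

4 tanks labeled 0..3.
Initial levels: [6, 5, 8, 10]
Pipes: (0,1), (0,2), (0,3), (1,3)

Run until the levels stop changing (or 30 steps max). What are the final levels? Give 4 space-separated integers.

Step 1: flows [0->1,2->0,3->0,3->1] -> levels [7 7 7 8]
Step 2: flows [0=1,0=2,3->0,3->1] -> levels [8 8 7 6]
Step 3: flows [0=1,0->2,0->3,1->3] -> levels [6 7 8 8]
Step 4: flows [1->0,2->0,3->0,3->1] -> levels [9 7 7 6]
Step 5: flows [0->1,0->2,0->3,1->3] -> levels [6 7 8 8]
  -> period-2 cycle: step 5 state = step 3 state; never stabilizes
  -> state at step 30: (30-3) mod 2 = 1, same as step 4 -> [9 7 7 6]

Answer: 9 7 7 6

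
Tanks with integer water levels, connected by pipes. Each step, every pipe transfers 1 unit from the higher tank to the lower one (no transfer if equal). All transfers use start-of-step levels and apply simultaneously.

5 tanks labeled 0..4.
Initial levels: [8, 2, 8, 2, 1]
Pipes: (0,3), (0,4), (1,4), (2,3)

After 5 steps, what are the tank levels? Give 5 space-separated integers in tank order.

Step 1: flows [0->3,0->4,1->4,2->3] -> levels [6 1 7 4 3]
Step 2: flows [0->3,0->4,4->1,2->3] -> levels [4 2 6 6 3]
Step 3: flows [3->0,0->4,4->1,2=3] -> levels [4 3 6 5 3]
Step 4: flows [3->0,0->4,1=4,2->3] -> levels [4 3 5 5 4]
Step 5: flows [3->0,0=4,4->1,2=3] -> levels [5 4 5 4 3]

Answer: 5 4 5 4 3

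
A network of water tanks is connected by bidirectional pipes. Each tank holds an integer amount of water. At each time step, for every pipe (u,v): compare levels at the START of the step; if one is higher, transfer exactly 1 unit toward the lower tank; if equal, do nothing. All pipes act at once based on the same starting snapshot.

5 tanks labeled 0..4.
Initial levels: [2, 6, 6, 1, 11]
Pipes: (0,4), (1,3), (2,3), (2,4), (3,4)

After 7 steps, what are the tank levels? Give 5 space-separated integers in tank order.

Answer: 5 5 5 4 7

Derivation:
Step 1: flows [4->0,1->3,2->3,4->2,4->3] -> levels [3 5 6 4 8]
Step 2: flows [4->0,1->3,2->3,4->2,4->3] -> levels [4 4 6 7 5]
Step 3: flows [4->0,3->1,3->2,2->4,3->4] -> levels [5 5 6 4 6]
Step 4: flows [4->0,1->3,2->3,2=4,4->3] -> levels [6 4 5 7 4]
Step 5: flows [0->4,3->1,3->2,2->4,3->4] -> levels [5 5 5 4 7]
Step 6: flows [4->0,1->3,2->3,4->2,4->3] -> levels [6 4 5 7 4]
  -> period-2 cycle: step 6 state = step 4 state
  -> state at step 7: (7-4) mod 2 = 1, same as step 5 -> [5 5 5 4 7]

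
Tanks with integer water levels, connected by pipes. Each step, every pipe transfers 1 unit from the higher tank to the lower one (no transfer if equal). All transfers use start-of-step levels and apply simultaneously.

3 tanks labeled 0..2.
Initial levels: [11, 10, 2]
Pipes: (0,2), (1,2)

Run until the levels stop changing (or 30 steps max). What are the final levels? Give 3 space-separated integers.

Step 1: flows [0->2,1->2] -> levels [10 9 4]
Step 2: flows [0->2,1->2] -> levels [9 8 6]
Step 3: flows [0->2,1->2] -> levels [8 7 8]
Step 4: flows [0=2,2->1] -> levels [8 8 7]
Step 5: flows [0->2,1->2] -> levels [7 7 9]
Step 6: flows [2->0,2->1] -> levels [8 8 7]
  -> period-2 cycle: step 6 state = step 4 state; never stabilizes
  -> state at step 30: (30-4) mod 2 = 0, same as step 4 -> [8 8 7]

Answer: 8 8 7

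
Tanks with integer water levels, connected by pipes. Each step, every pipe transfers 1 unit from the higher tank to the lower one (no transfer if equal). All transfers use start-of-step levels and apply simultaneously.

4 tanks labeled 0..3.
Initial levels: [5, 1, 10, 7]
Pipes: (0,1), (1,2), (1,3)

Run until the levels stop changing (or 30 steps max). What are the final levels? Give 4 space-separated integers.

Answer: 5 7 6 5

Derivation:
Step 1: flows [0->1,2->1,3->1] -> levels [4 4 9 6]
Step 2: flows [0=1,2->1,3->1] -> levels [4 6 8 5]
Step 3: flows [1->0,2->1,1->3] -> levels [5 5 7 6]
Step 4: flows [0=1,2->1,3->1] -> levels [5 7 6 5]
Step 5: flows [1->0,1->2,1->3] -> levels [6 4 7 6]
Step 6: flows [0->1,2->1,3->1] -> levels [5 7 6 5]
  -> period-2 cycle: step 6 state = step 4 state; never stabilizes
  -> state at step 30: (30-4) mod 2 = 0, same as step 4 -> [5 7 6 5]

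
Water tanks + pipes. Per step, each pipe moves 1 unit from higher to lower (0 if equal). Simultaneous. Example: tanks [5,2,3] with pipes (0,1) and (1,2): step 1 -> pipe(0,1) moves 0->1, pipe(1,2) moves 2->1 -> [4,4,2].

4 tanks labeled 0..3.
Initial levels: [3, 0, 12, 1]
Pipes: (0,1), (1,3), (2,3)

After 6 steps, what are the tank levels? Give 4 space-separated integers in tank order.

Step 1: flows [0->1,3->1,2->3] -> levels [2 2 11 1]
Step 2: flows [0=1,1->3,2->3] -> levels [2 1 10 3]
Step 3: flows [0->1,3->1,2->3] -> levels [1 3 9 3]
Step 4: flows [1->0,1=3,2->3] -> levels [2 2 8 4]
Step 5: flows [0=1,3->1,2->3] -> levels [2 3 7 4]
Step 6: flows [1->0,3->1,2->3] -> levels [3 3 6 4]

Answer: 3 3 6 4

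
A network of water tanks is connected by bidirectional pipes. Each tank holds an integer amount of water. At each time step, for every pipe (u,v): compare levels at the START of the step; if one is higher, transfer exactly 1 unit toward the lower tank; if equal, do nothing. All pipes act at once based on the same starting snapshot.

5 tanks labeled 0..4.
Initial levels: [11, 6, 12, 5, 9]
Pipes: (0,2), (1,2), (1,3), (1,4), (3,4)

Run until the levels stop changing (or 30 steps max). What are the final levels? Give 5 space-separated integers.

Answer: 10 10 9 7 7

Derivation:
Step 1: flows [2->0,2->1,1->3,4->1,4->3] -> levels [12 7 10 7 7]
Step 2: flows [0->2,2->1,1=3,1=4,3=4] -> levels [11 8 10 7 7]
Step 3: flows [0->2,2->1,1->3,1->4,3=4] -> levels [10 7 10 8 8]
Step 4: flows [0=2,2->1,3->1,4->1,3=4] -> levels [10 10 9 7 7]
Step 5: flows [0->2,1->2,1->3,1->4,3=4] -> levels [9 7 11 8 8]
Step 6: flows [2->0,2->1,3->1,4->1,3=4] -> levels [10 10 9 7 7]
  -> period-2 cycle: step 6 state = step 4 state; never stabilizes
  -> state at step 30: (30-4) mod 2 = 0, same as step 4 -> [10 10 9 7 7]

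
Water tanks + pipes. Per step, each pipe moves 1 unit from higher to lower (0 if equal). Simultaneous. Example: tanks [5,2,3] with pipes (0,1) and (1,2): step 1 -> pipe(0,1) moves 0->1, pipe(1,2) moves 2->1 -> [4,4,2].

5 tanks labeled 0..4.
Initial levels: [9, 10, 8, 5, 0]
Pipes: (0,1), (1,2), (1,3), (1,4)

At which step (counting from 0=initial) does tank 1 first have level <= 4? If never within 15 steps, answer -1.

Answer: 7

Derivation:
Step 1: flows [1->0,1->2,1->3,1->4] -> levels [10 6 9 6 1]
Step 2: flows [0->1,2->1,1=3,1->4] -> levels [9 7 8 6 2]
Step 3: flows [0->1,2->1,1->3,1->4] -> levels [8 7 7 7 3]
Step 4: flows [0->1,1=2,1=3,1->4] -> levels [7 7 7 7 4]
Step 5: flows [0=1,1=2,1=3,1->4] -> levels [7 6 7 7 5]
Step 6: flows [0->1,2->1,3->1,1->4] -> levels [6 8 6 6 6]
Step 7: flows [1->0,1->2,1->3,1->4] -> levels [7 4 7 7 7]
Tank 1 first reaches <=4 at step 7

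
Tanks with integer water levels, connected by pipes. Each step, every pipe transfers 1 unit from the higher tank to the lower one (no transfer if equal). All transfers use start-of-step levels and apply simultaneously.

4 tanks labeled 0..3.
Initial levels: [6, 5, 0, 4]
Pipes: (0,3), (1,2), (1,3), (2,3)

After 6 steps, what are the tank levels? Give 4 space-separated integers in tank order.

Answer: 5 4 4 2

Derivation:
Step 1: flows [0->3,1->2,1->3,3->2] -> levels [5 3 2 5]
Step 2: flows [0=3,1->2,3->1,3->2] -> levels [5 3 4 3]
Step 3: flows [0->3,2->1,1=3,2->3] -> levels [4 4 2 5]
Step 4: flows [3->0,1->2,3->1,3->2] -> levels [5 4 4 2]
Step 5: flows [0->3,1=2,1->3,2->3] -> levels [4 3 3 5]
Step 6: flows [3->0,1=2,3->1,3->2] -> levels [5 4 4 2]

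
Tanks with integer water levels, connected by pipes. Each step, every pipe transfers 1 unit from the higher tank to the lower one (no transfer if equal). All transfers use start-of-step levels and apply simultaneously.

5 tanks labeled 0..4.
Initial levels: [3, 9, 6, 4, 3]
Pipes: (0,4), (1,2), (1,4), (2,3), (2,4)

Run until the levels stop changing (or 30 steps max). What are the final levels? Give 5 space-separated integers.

Answer: 5 4 6 5 5

Derivation:
Step 1: flows [0=4,1->2,1->4,2->3,2->4] -> levels [3 7 5 5 5]
Step 2: flows [4->0,1->2,1->4,2=3,2=4] -> levels [4 5 6 5 5]
Step 3: flows [4->0,2->1,1=4,2->3,2->4] -> levels [5 6 3 6 5]
Step 4: flows [0=4,1->2,1->4,3->2,4->2] -> levels [5 4 6 5 5]
Step 5: flows [0=4,2->1,4->1,2->3,2->4] -> levels [5 6 3 6 5]
  -> period-2 cycle: step 5 state = step 3 state; never stabilizes
  -> state at step 30: (30-3) mod 2 = 1, same as step 4 -> [5 4 6 5 5]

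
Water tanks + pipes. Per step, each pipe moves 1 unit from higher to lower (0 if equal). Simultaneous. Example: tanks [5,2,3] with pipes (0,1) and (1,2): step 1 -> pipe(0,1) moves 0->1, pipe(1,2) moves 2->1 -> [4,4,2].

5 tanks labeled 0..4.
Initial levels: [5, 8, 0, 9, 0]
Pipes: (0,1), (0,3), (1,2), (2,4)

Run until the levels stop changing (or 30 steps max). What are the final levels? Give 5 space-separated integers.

Answer: 4 6 3 5 4

Derivation:
Step 1: flows [1->0,3->0,1->2,2=4] -> levels [7 6 1 8 0]
Step 2: flows [0->1,3->0,1->2,2->4] -> levels [7 6 1 7 1]
Step 3: flows [0->1,0=3,1->2,2=4] -> levels [6 6 2 7 1]
Step 4: flows [0=1,3->0,1->2,2->4] -> levels [7 5 2 6 2]
Step 5: flows [0->1,0->3,1->2,2=4] -> levels [5 5 3 7 2]
Step 6: flows [0=1,3->0,1->2,2->4] -> levels [6 4 3 6 3]
Step 7: flows [0->1,0=3,1->2,2=4] -> levels [5 4 4 6 3]
Step 8: flows [0->1,3->0,1=2,2->4] -> levels [5 5 3 5 4]
Step 9: flows [0=1,0=3,1->2,4->2] -> levels [5 4 5 5 3]
Step 10: flows [0->1,0=3,2->1,2->4] -> levels [4 6 3 5 4]
Step 11: flows [1->0,3->0,1->2,4->2] -> levels [6 4 5 4 3]
Step 12: flows [0->1,0->3,2->1,2->4] -> levels [4 6 3 5 4]
  -> period-2 cycle: step 12 state = step 10 state; never stabilizes
  -> state at step 30: (30-10) mod 2 = 0, same as step 10 -> [4 6 3 5 4]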